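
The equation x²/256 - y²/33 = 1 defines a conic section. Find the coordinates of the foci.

Center (0, 0). The positive term is the x-term, so the transverse axis is horizontal; a² = 256, b² = 33.
c² = a² + b² = 256 + 33 = 289, so c = 17.
Foci lie on the horizontal axis through the center: (h ± c, k).

(-17, 0) and (17, 0)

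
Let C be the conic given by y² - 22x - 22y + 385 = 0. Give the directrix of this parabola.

x = 13/2

Only y is squared. Complete the square in y: (y - 11)² = 22(x - 12).
Vertex (12, 11); 4p = 22 so p = 11/2. Opens right.
Directrix is the vertical line x = h − p = 12 − (11/2) = 13/2.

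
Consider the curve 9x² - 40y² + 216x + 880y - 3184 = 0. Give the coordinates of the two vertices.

Group: 9(x² + 24x) -40(y² - 22y) = 3184
9(x + 12)² -40(y - 11)² = 3184 + 1296 - 4840 = -360
Divide through by -360 to get (y - 11)²/9 - (x + 12)²/40 = 1.
Hyperbola, center (-12, 11), transverse axis vertical; a² = 9, b² = 40.
a = 3. Vertices at (h, k ± a).

(-12, 8) and (-12, 14)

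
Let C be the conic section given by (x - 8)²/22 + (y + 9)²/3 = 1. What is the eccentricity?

Center (8, -9). The larger denominator 22 sits under the x-term, so the major axis is horizontal; a² = 22, b² = 3.
c² = a² - b² = 19, so c = √19.
e = c/a = √19/√22 = √418/22.

e = √418/22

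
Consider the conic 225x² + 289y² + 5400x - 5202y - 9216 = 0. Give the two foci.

(-20, 9) and (-4, 9)

Rearranging, 225(x² + 24x) + 289(y² - 18y) = 9216.
225(x + 12)² + 289(y - 9)² = 9216 + 32400 + 23409 = 65025
Divide by 65025: (x + 12)²/289 + (y - 9)²/225 = 1
Ellipse, center (-12, 9), major axis horizontal; a² = 289, b² = 225.
c² = a² - b² = 289 - 225 = 64, so c = 8.
Foci lie on the horizontal axis through the center: (h ± c, k).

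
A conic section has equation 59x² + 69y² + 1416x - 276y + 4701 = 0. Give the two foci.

(-12 - √10, 2) and (-12 + √10, 2)

Group: 59(x² + 24x) + 69(y² - 4y) = -4701
59(x + 12)² + 69(y - 2)² = -4701 + 8496 + 276 = 4071
Divide by 4071: (x + 12)²/69 + (y - 2)²/59 = 1
Ellipse, center (-12, 2), major axis horizontal; a² = 69, b² = 59.
c² = a² - b² = 69 - 59 = 10, so c = √10.
Foci lie on the horizontal axis through the center: (h ± c, k).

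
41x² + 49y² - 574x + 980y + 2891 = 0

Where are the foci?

41(x² - 14x) + 49(y² + 20y) = -2891
41(x - 7)² + 49(y + 10)² = -2891 + 2009 + 4900 = 4018
Divide through by 4018 to get (x - 7)²/98 + (y + 10)²/82 = 1.
Ellipse, center (7, -10), major axis horizontal; a² = 98, b² = 82.
c² = a² - b² = 98 - 82 = 16, so c = 4.
Foci lie on the horizontal axis through the center: (h ± c, k).

(3, -10) and (11, -10)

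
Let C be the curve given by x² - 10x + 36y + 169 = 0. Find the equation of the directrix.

y = 5

Only x is squared. Complete the square in x: (x - 5)² = -36(y + 4).
Vertex (5, -4); 4p = -36 so p = -9. Opens down.
Directrix is the horizontal line y = k − p = -4 − (-9) = 5.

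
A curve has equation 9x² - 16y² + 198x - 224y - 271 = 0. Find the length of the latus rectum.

9

Collect terms: 9(x² + 22x) -16(y² + 14y) = 271
Complete the square in x and y: 9(x + 11)² -16(y + 7)² = 271 + 1089 - 784 = 576
Divide by 576: (x + 11)²/64 - (y + 7)²/36 = 1
Hyperbola, center (-11, -7), transverse axis horizontal; a² = 64, b² = 36.
Latus rectum length = 2b²/a = 2·36/8 = 9.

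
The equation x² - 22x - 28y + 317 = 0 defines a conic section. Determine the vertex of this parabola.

Only x is squared. Complete the square in x: (x - 11)² = 28(y - 7).
Vertex (11, 7); 4p = 28 so p = 7. Opens up.

(11, 7)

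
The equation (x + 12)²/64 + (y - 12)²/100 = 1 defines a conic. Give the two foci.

(-12, 6) and (-12, 18)

Center (-12, 12). The larger denominator 100 sits under the y-term, so the major axis is vertical; a² = 100, b² = 64.
c² = a² - b² = 100 - 64 = 36, so c = 6.
Foci lie on the vertical axis through the center: (h, k ± c).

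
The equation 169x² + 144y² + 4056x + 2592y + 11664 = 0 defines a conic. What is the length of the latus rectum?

Rearranging, 169(x² + 24x) + 144(y² + 18y) = -11664.
Complete the square: 169(x + 12)² + 144(y + 9)² = -11664 + 24336 + 11664 = 24336
Dividing both sides by 24336: (x + 12)²/144 + (y + 9)²/169 = 1
Ellipse, center (-12, -9), major axis vertical; a² = 169, b² = 144.
Latus rectum length = 2b²/a = 2·144/13 = 288/13.

288/13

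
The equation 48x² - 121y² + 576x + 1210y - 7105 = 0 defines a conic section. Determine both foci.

(-19, 5) and (7, 5)

Rearranging, 48(x² + 12x) -121(y² - 10y) = 7105.
Completing the square gives 48(x + 6)² -121(y - 5)² = 7105 + 1728 - 3025 = 5808.
Dividing both sides by 5808: (x + 6)²/121 - (y - 5)²/48 = 1
Hyperbola, center (-6, 5), transverse axis horizontal; a² = 121, b² = 48.
c² = a² + b² = 121 + 48 = 169, so c = 13.
Foci lie on the horizontal axis through the center: (h ± c, k).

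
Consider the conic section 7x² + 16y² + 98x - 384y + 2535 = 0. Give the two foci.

Rearranging, 7(x² + 14x) + 16(y² - 24y) = -2535.
Completing the square gives 7(x + 7)² + 16(y - 12)² = -2535 + 343 + 2304 = 112.
Dividing both sides by 112: (x + 7)²/16 + (y - 12)²/7 = 1
Ellipse, center (-7, 12), major axis horizontal; a² = 16, b² = 7.
c² = a² - b² = 16 - 7 = 9, so c = 3.
Foci lie on the horizontal axis through the center: (h ± c, k).

(-10, 12) and (-4, 12)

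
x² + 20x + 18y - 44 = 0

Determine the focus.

Only x is squared. Complete the square in x: (x + 10)² = -18(y - 8).
Vertex (-10, 8); 4p = -18 so p = -9/2. Opens down.
Focus is p units from the vertex along the axis: (h, k + p).

(-10, 7/2)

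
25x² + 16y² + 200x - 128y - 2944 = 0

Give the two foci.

Group the x- and y-terms: 25(x² + 8x) + 16(y² - 8y) = 2944
25(x + 4)² + 16(y - 4)² = 2944 + 400 + 256 = 3600
Dividing both sides by 3600: (x + 4)²/144 + (y - 4)²/225 = 1
Ellipse, center (-4, 4), major axis vertical; a² = 225, b² = 144.
c² = a² - b² = 225 - 144 = 81, so c = 9.
Foci lie on the vertical axis through the center: (h, k ± c).

(-4, -5) and (-4, 13)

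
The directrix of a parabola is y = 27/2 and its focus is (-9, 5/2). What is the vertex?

The vertex is the midpoint between the focus and the directrix along the axis of symmetry.
Axis is vertical (directrix is horizontal). Vertex y-coordinate = (5/2 + 27/2)/2 = 8; x-coordinate = -9.

(-9, 8)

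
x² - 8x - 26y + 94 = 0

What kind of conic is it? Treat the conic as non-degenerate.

No xy term. Coefficients of x² and y² are A = 1, C = 0.
Exactly one squared variable ⇒ parabola.

parabola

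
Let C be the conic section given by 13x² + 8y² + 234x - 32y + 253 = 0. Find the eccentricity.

Group the x- and y-terms: 13(x² + 18x) + 8(y² - 4y) = -253
13(x + 9)² + 8(y - 2)² = -253 + 1053 + 32 = 832
Divide through by 832 to get (x + 9)²/64 + (y - 2)²/104 = 1.
Ellipse, center (-9, 2), major axis vertical; a² = 104, b² = 64.
c² = a² - b² = 40, so c = 2√10.
e = c/a = 2√10/2√26 = √65/13.

e = √65/13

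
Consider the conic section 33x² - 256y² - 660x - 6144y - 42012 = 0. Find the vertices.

(-6, -12) and (26, -12)

Group: 33(x² - 20x) -256(y² + 24y) = 42012
Complete the square: 33(x - 10)² -256(y + 12)² = 42012 + 3300 - 36864 = 8448
Divide through by 8448 to get (x - 10)²/256 - (y + 12)²/33 = 1.
Hyperbola, center (10, -12), transverse axis horizontal; a² = 256, b² = 33.
a = 16. Vertices at (h ± a, k).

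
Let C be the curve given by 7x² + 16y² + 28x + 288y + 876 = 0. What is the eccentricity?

e = 3/4

Group the x- and y-terms: 7(x² + 4x) + 16(y² + 18y) = -876
Completing the square gives 7(x + 2)² + 16(y + 9)² = -876 + 28 + 1296 = 448.
Divide by 448: (x + 2)²/64 + (y + 9)²/28 = 1
Ellipse, center (-2, -9), major axis horizontal; a² = 64, b² = 28.
c² = a² - b² = 36, so c = 6.
e = c/a = 6/8 = 3/4.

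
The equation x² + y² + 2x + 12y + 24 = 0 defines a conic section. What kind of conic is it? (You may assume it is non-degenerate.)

No xy term. Coefficients of x² and y² are A = 1, C = 1.
A = C (same sign) ⇒ circle.

circle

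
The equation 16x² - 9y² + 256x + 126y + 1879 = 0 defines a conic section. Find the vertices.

Rearranging, 16(x² + 16x) -9(y² - 14y) = -1879.
Complete the square: 16(x + 8)² -9(y - 7)² = -1879 + 1024 - 441 = -1296
Divide through by -1296 to get (y - 7)²/144 - (x + 8)²/81 = 1.
Hyperbola, center (-8, 7), transverse axis vertical; a² = 144, b² = 81.
a = 12. Vertices at (h, k ± a).

(-8, -5) and (-8, 19)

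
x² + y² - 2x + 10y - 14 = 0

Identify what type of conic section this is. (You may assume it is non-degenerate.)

No xy term. Coefficients of x² and y² are A = 1, C = 1.
A = C (same sign) ⇒ circle.

circle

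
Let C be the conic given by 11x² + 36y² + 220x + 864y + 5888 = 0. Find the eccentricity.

11(x² + 20x) + 36(y² + 24y) = -5888
Complete the square: 11(x + 10)² + 36(y + 12)² = -5888 + 1100 + 5184 = 396
Divide through by 396 to get (x + 10)²/36 + (y + 12)²/11 = 1.
Ellipse, center (-10, -12), major axis horizontal; a² = 36, b² = 11.
c² = a² - b² = 25, so c = 5.
e = c/a = 5/6.

e = 5/6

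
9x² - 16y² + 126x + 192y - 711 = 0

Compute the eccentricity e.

e = 5/4

Group the x- and y-terms: 9(x² + 14x) -16(y² - 12y) = 711
Completing the square gives 9(x + 7)² -16(y - 6)² = 711 + 441 - 576 = 576.
Divide by 576: (x + 7)²/64 - (y - 6)²/36 = 1
Hyperbola, center (-7, 6), transverse axis horizontal; a² = 64, b² = 36.
c² = a² + b² = 100, so c = 10.
e = c/a = 10/8 = 5/4.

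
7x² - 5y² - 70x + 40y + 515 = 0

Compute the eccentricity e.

e = 2√21/7

7(x² - 10x) -5(y² - 8y) = -515
Complete the square in x and y: 7(x - 5)² -5(y - 4)² = -515 + 175 - 80 = -420
Divide by -420: (y - 4)²/84 - (x - 5)²/60 = 1
Hyperbola, center (5, 4), transverse axis vertical; a² = 84, b² = 60.
c² = a² + b² = 144, so c = 12.
e = c/a = 12/2√21 = 2√21/7.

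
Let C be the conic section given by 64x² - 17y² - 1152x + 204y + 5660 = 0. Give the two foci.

Group the x- and y-terms: 64(x² - 18x) -17(y² - 12y) = -5660
64(x - 9)² -17(y - 6)² = -5660 + 5184 - 612 = -1088
Dividing both sides by -1088: (y - 6)²/64 - (x - 9)²/17 = 1
Hyperbola, center (9, 6), transverse axis vertical; a² = 64, b² = 17.
c² = a² + b² = 64 + 17 = 81, so c = 9.
Foci lie on the vertical axis through the center: (h, k ± c).

(9, -3) and (9, 15)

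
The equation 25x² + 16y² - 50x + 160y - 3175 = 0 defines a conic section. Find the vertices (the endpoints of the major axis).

25(x² - 2x) + 16(y² + 10y) = 3175
Complete the square: 25(x - 1)² + 16(y + 5)² = 3175 + 25 + 400 = 3600
Divide by 3600: (x - 1)²/144 + (y + 5)²/225 = 1
Ellipse, center (1, -5), major axis vertical; a² = 225, b² = 144.
a = 15. Vertices at (h, k ± a).

(1, -20) and (1, 10)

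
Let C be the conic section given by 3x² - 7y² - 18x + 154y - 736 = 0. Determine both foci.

(3, 11 - 2√10) and (3, 11 + 2√10)

Group the x- and y-terms: 3(x² - 6x) -7(y² - 22y) = 736
Complete the square: 3(x - 3)² -7(y - 11)² = 736 + 27 - 847 = -84
Divide through by -84 to get (y - 11)²/12 - (x - 3)²/28 = 1.
Hyperbola, center (3, 11), transverse axis vertical; a² = 12, b² = 28.
c² = a² + b² = 12 + 28 = 40, so c = 2√10.
Foci lie on the vertical axis through the center: (h, k ± c).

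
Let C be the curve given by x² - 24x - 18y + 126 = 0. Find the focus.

(12, 7/2)

Only x is squared. Complete the square in x: (x - 12)² = 18(y + 1).
Vertex (12, -1); 4p = 18 so p = 9/2. Opens up.
Focus is p units from the vertex along the axis: (h, k + p).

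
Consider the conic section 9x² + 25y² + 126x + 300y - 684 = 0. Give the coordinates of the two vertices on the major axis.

Group: 9(x² + 14x) + 25(y² + 12y) = 684
Complete the square: 9(x + 7)² + 25(y + 6)² = 684 + 441 + 900 = 2025
Divide through by 2025 to get (x + 7)²/225 + (y + 6)²/81 = 1.
Ellipse, center (-7, -6), major axis horizontal; a² = 225, b² = 81.
a = 15. Vertices at (h ± a, k).

(-22, -6) and (8, -6)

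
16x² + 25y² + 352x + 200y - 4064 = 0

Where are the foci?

(-23, -4) and (1, -4)

Group: 16(x² + 22x) + 25(y² + 8y) = 4064
16(x + 11)² + 25(y + 4)² = 4064 + 1936 + 400 = 6400
Divide by 6400: (x + 11)²/400 + (y + 4)²/256 = 1
Ellipse, center (-11, -4), major axis horizontal; a² = 400, b² = 256.
c² = a² - b² = 400 - 256 = 144, so c = 12.
Foci lie on the horizontal axis through the center: (h ± c, k).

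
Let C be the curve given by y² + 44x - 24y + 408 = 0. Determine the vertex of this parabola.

Only y is squared. Complete the square in y: (y - 12)² = -44(x + 6).
Vertex (-6, 12); 4p = -44 so p = -11. Opens left.

(-6, 12)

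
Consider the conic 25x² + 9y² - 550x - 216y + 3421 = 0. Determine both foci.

(11, 4) and (11, 20)

Group: 25(x² - 22x) + 9(y² - 24y) = -3421
Complete the square in x and y: 25(x - 11)² + 9(y - 12)² = -3421 + 3025 + 1296 = 900
Divide through by 900 to get (x - 11)²/36 + (y - 12)²/100 = 1.
Ellipse, center (11, 12), major axis vertical; a² = 100, b² = 36.
c² = a² - b² = 100 - 36 = 64, so c = 8.
Foci lie on the vertical axis through the center: (h, k ± c).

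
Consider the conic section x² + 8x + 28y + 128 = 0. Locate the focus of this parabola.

Only x is squared. Complete the square in x: (x + 4)² = -28(y + 4).
Vertex (-4, -4); 4p = -28 so p = -7. Opens down.
Focus is p units from the vertex along the axis: (h, k + p).

(-4, -11)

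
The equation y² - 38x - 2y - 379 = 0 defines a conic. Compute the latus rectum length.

Only y is squared. Complete the square in y: (y - 1)² = 38(x + 10).
Vertex (-10, 1); 4p = 38 so p = 19/2. Opens right.
Latus rectum length = |4p| = 38.

38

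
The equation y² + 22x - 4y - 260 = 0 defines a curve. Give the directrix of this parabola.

x = 35/2

Only y is squared. Complete the square in y: (y - 2)² = -22(x - 12).
Vertex (12, 2); 4p = -22 so p = -11/2. Opens left.
Directrix is the vertical line x = h − p = 12 − (-11/2) = 35/2.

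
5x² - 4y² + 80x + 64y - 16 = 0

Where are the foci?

Group the x- and y-terms: 5(x² + 16x) -4(y² - 16y) = 16
Completing the square gives 5(x + 8)² -4(y - 8)² = 16 + 320 - 256 = 80.
Dividing both sides by 80: (x + 8)²/16 - (y - 8)²/20 = 1
Hyperbola, center (-8, 8), transverse axis horizontal; a² = 16, b² = 20.
c² = a² + b² = 16 + 20 = 36, so c = 6.
Foci lie on the horizontal axis through the center: (h ± c, k).

(-14, 8) and (-2, 8)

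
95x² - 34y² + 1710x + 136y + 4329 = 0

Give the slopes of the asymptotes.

Group the x- and y-terms: 95(x² + 18x) -34(y² - 4y) = -4329
95(x + 9)² -34(y - 2)² = -4329 + 7695 - 136 = 3230
Divide by 3230: (x + 9)²/34 - (y - 2)²/95 = 1
Hyperbola, center (-9, 2), transverse axis horizontal; a² = 34, b² = 95.
For a horizontal hyperbola the asymptotes have slope ±b/a.
Here that is ±√95/√34 = ±√3230/34.

√3230/34 and -√3230/34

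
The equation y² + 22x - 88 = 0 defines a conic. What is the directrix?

Only y is squared. Complete the square in y: y² = -22(x - 4).
Vertex (4, 0); 4p = -22 so p = -11/2. Opens left.
Directrix is the vertical line x = h − p = 4 − (-11/2) = 19/2.

x = 19/2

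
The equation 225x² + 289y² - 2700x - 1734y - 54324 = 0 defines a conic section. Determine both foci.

(-2, 3) and (14, 3)

Group the x- and y-terms: 225(x² - 12x) + 289(y² - 6y) = 54324
Completing the square gives 225(x - 6)² + 289(y - 3)² = 54324 + 8100 + 2601 = 65025.
Divide by 65025: (x - 6)²/289 + (y - 3)²/225 = 1
Ellipse, center (6, 3), major axis horizontal; a² = 289, b² = 225.
c² = a² - b² = 289 - 225 = 64, so c = 8.
Foci lie on the horizontal axis through the center: (h ± c, k).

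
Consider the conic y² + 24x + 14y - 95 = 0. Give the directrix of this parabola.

Only y is squared. Complete the square in y: (y + 7)² = -24(x - 6).
Vertex (6, -7); 4p = -24 so p = -6. Opens left.
Directrix is the vertical line x = h − p = 6 − (-6) = 12.

x = 12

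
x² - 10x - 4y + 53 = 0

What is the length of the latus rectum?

Only x is squared. Complete the square in x: (x - 5)² = 4(y - 7).
Vertex (5, 7); 4p = 4 so p = 1. Opens up.
Latus rectum length = |4p| = 4.

4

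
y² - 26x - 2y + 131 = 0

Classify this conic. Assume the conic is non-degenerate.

parabola

No xy term. Coefficients of x² and y² are A = 0, C = 1.
Exactly one squared variable ⇒ parabola.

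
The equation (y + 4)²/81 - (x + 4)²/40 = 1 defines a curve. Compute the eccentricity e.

e = 11/9

Center (-4, -4). The positive term is the y-term, so the transverse axis is vertical; a² = 81, b² = 40.
c² = a² + b² = 121, so c = 11.
e = c/a = 11/9.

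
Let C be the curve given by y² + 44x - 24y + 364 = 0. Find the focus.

Only y is squared. Complete the square in y: (y - 12)² = -44(x + 5).
Vertex (-5, 12); 4p = -44 so p = -11. Opens left.
Focus is p units from the vertex along the axis: (h + p, k).

(-16, 12)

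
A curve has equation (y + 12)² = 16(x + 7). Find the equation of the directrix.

x = -11

Vertex (-7, -12); 4p = 16 so p = 4. Opens right.
Directrix is the vertical line x = h − p = -7 − (4) = -11.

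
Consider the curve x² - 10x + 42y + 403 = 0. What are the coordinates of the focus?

Only x is squared. Complete the square in x: (x - 5)² = -42(y + 9).
Vertex (5, -9); 4p = -42 so p = -21/2. Opens down.
Focus is p units from the vertex along the axis: (h, k + p).

(5, -39/2)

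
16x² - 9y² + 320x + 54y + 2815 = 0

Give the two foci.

(-10, -12) and (-10, 18)

Group: 16(x² + 20x) -9(y² - 6y) = -2815
Complete the square: 16(x + 10)² -9(y - 3)² = -2815 + 1600 - 81 = -1296
Divide by -1296: (y - 3)²/144 - (x + 10)²/81 = 1
Hyperbola, center (-10, 3), transverse axis vertical; a² = 144, b² = 81.
c² = a² + b² = 144 + 81 = 225, so c = 15.
Foci lie on the vertical axis through the center: (h, k ± c).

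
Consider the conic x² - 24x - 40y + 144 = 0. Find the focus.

Only x is squared. Complete the square in x: (x - 12)² = 40y.
Vertex (12, 0); 4p = 40 so p = 10. Opens up.
Focus is p units from the vertex along the axis: (h, k + p).

(12, 10)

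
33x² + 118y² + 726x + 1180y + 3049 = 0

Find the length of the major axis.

Group the x- and y-terms: 33(x² + 22x) + 118(y² + 10y) = -3049
Complete the square in x and y: 33(x + 11)² + 118(y + 5)² = -3049 + 3993 + 2950 = 3894
Divide through by 3894 to get (x + 11)²/118 + (y + 5)²/33 = 1.
Ellipse, center (-11, -5), major axis horizontal; a² = 118, b² = 33.
a² = 118 so a = √118; the major axis has length 2a = 2√118.

2√118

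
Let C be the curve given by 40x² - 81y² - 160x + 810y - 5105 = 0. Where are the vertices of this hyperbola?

Group the x- and y-terms: 40(x² - 4x) -81(y² - 10y) = 5105
Complete the square: 40(x - 2)² -81(y - 5)² = 5105 + 160 - 2025 = 3240
Dividing both sides by 3240: (x - 2)²/81 - (y - 5)²/40 = 1
Hyperbola, center (2, 5), transverse axis horizontal; a² = 81, b² = 40.
a = 9. Vertices at (h ± a, k).

(-7, 5) and (11, 5)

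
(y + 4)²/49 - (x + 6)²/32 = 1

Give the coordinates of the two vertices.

(-6, -11) and (-6, 3)

Center (-6, -4). The positive term is the y-term, so the transverse axis is vertical; a² = 49, b² = 32.
a = 7. Vertices at (h, k ± a).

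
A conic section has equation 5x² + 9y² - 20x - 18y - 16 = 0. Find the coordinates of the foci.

Collect terms: 5(x² - 4x) + 9(y² - 2y) = 16
Completing the square gives 5(x - 2)² + 9(y - 1)² = 16 + 20 + 9 = 45.
Divide by 45: (x - 2)²/9 + (y - 1)²/5 = 1
Ellipse, center (2, 1), major axis horizontal; a² = 9, b² = 5.
c² = a² - b² = 9 - 5 = 4, so c = 2.
Foci lie on the horizontal axis through the center: (h ± c, k).

(0, 1) and (4, 1)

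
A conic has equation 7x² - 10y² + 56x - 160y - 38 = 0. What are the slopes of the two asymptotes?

Group the x- and y-terms: 7(x² + 8x) -10(y² + 16y) = 38
Completing the square gives 7(x + 4)² -10(y + 8)² = 38 + 112 - 640 = -490.
Divide by -490: (y + 8)²/49 - (x + 4)²/70 = 1
Hyperbola, center (-4, -8), transverse axis vertical; a² = 49, b² = 70.
For a vertical hyperbola the asymptotes have slope ±a/b.
Here that is ±7/√70 = ±√70/10.

√70/10 and -√70/10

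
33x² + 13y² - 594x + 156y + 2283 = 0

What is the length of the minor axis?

33(x² - 18x) + 13(y² + 12y) = -2283
33(x - 9)² + 13(y + 6)² = -2283 + 2673 + 468 = 858
Dividing both sides by 858: (x - 9)²/26 + (y + 6)²/66 = 1
Ellipse, center (9, -6), major axis vertical; a² = 66, b² = 26.
b² = 26 so b = √26; the minor axis has length 2b = 2√26.

2√26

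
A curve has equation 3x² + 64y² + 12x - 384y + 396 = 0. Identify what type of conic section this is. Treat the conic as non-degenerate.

No xy term. Coefficients of x² and y² are A = 3, C = 64.
A and C have the same sign but A ≠ C ⇒ ellipse.

ellipse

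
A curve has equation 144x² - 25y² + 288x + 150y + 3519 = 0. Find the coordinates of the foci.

Group the x- and y-terms: 144(x² + 2x) -25(y² - 6y) = -3519
Complete the square: 144(x + 1)² -25(y - 3)² = -3519 + 144 - 225 = -3600
Dividing both sides by -3600: (y - 3)²/144 - (x + 1)²/25 = 1
Hyperbola, center (-1, 3), transverse axis vertical; a² = 144, b² = 25.
c² = a² + b² = 144 + 25 = 169, so c = 13.
Foci lie on the vertical axis through the center: (h, k ± c).

(-1, -10) and (-1, 16)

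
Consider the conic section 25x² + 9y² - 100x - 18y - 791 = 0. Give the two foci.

25(x² - 4x) + 9(y² - 2y) = 791
Completing the square gives 25(x - 2)² + 9(y - 1)² = 791 + 100 + 9 = 900.
Divide through by 900 to get (x - 2)²/36 + (y - 1)²/100 = 1.
Ellipse, center (2, 1), major axis vertical; a² = 100, b² = 36.
c² = a² - b² = 100 - 36 = 64, so c = 8.
Foci lie on the vertical axis through the center: (h, k ± c).

(2, -7) and (2, 9)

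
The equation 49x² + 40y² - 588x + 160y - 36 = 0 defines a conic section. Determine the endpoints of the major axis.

Group the x- and y-terms: 49(x² - 12x) + 40(y² + 4y) = 36
Complete the square: 49(x - 6)² + 40(y + 2)² = 36 + 1764 + 160 = 1960
Divide by 1960: (x - 6)²/40 + (y + 2)²/49 = 1
Ellipse, center (6, -2), major axis vertical; a² = 49, b² = 40.
a = 7. Vertices at (h, k ± a).

(6, -9) and (6, 5)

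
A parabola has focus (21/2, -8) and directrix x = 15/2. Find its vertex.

The vertex is the midpoint between the focus and the directrix along the axis of symmetry.
Axis is horizontal (directrix is vertical). Vertex x-coordinate = (21/2 + 15/2)/2 = 9; y-coordinate = -8.

(9, -8)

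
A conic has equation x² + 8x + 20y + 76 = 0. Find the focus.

(-4, -8)

Only x is squared. Complete the square in x: (x + 4)² = -20(y + 3).
Vertex (-4, -3); 4p = -20 so p = -5. Opens down.
Focus is p units from the vertex along the axis: (h, k + p).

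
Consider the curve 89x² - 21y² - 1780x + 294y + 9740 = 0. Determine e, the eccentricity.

Group the x- and y-terms: 89(x² - 20x) -21(y² - 14y) = -9740
Complete the square: 89(x - 10)² -21(y - 7)² = -9740 + 8900 - 1029 = -1869
Divide through by -1869 to get (y - 7)²/89 - (x - 10)²/21 = 1.
Hyperbola, center (10, 7), transverse axis vertical; a² = 89, b² = 21.
c² = a² + b² = 110, so c = √110.
e = c/a = √110/√89 = √9790/89.

e = √9790/89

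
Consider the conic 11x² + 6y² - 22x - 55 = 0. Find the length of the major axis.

Rearranging, 11(x² - 2x) + 6y² = 55.
Complete the square in x and y: 11(x - 1)² + 6y² = 55 + 11 + 0 = 66
Divide through by 66 to get (x - 1)²/6 + y²/11 = 1.
Ellipse, center (1, 0), major axis vertical; a² = 11, b² = 6.
a² = 11 so a = √11; the major axis has length 2a = 2√11.

2√11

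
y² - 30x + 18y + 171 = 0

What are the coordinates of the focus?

(21/2, -9)

Only y is squared. Complete the square in y: (y + 9)² = 30(x - 3).
Vertex (3, -9); 4p = 30 so p = 15/2. Opens right.
Focus is p units from the vertex along the axis: (h + p, k).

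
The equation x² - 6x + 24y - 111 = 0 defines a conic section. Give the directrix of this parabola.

Only x is squared. Complete the square in x: (x - 3)² = -24(y - 5).
Vertex (3, 5); 4p = -24 so p = -6. Opens down.
Directrix is the horizontal line y = k − p = 5 − (-6) = 11.

y = 11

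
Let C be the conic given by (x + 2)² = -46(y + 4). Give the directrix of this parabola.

Vertex (-2, -4); 4p = -46 so p = -23/2. Opens down.
Directrix is the horizontal line y = k − p = -4 − (-23/2) = 15/2.

y = 15/2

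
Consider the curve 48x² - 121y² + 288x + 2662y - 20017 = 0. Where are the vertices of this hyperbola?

Group the x- and y-terms: 48(x² + 6x) -121(y² - 22y) = 20017
Completing the square gives 48(x + 3)² -121(y - 11)² = 20017 + 432 - 14641 = 5808.
Divide by 5808: (x + 3)²/121 - (y - 11)²/48 = 1
Hyperbola, center (-3, 11), transverse axis horizontal; a² = 121, b² = 48.
a = 11. Vertices at (h ± a, k).

(-14, 11) and (8, 11)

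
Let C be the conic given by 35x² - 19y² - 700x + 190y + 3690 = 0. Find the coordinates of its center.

35(x² - 20x) -19(y² - 10y) = -3690
Complete the square in x and y: 35(x - 10)² -19(y - 5)² = -3690 + 3500 - 475 = -665
Divide by -665: (y - 5)²/35 - (x - 10)²/19 = 1
Hyperbola with center (10, 5).

(10, 5)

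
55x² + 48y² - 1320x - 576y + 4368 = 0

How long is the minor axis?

8√6

Collect terms: 55(x² - 24x) + 48(y² - 12y) = -4368
55(x - 12)² + 48(y - 6)² = -4368 + 7920 + 1728 = 5280
Divide through by 5280 to get (x - 12)²/96 + (y - 6)²/110 = 1.
Ellipse, center (12, 6), major axis vertical; a² = 110, b² = 96.
b² = 96 so b = 4√6; the minor axis has length 2b = 8√6.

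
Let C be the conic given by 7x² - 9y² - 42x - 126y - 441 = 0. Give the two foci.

Rearranging, 7(x² - 6x) -9(y² + 14y) = 441.
Complete the square: 7(x - 3)² -9(y + 7)² = 441 + 63 - 441 = 63
Divide by 63: (x - 3)²/9 - (y + 7)²/7 = 1
Hyperbola, center (3, -7), transverse axis horizontal; a² = 9, b² = 7.
c² = a² + b² = 9 + 7 = 16, so c = 4.
Foci lie on the horizontal axis through the center: (h ± c, k).

(-1, -7) and (7, -7)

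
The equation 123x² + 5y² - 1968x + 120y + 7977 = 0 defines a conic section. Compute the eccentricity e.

Collect terms: 123(x² - 16x) + 5(y² + 24y) = -7977
Completing the square gives 123(x - 8)² + 5(y + 12)² = -7977 + 7872 + 720 = 615.
Dividing both sides by 615: (x - 8)²/5 + (y + 12)²/123 = 1
Ellipse, center (8, -12), major axis vertical; a² = 123, b² = 5.
c² = a² - b² = 118, so c = √118.
e = c/a = √118/√123 = √14514/123.

e = √14514/123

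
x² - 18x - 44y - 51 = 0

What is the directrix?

Only x is squared. Complete the square in x: (x - 9)² = 44(y + 3).
Vertex (9, -3); 4p = 44 so p = 11. Opens up.
Directrix is the horizontal line y = k − p = -3 − (11) = -14.

y = -14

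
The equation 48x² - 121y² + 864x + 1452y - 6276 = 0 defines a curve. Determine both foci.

Group the x- and y-terms: 48(x² + 18x) -121(y² - 12y) = 6276
Complete the square in x and y: 48(x + 9)² -121(y - 6)² = 6276 + 3888 - 4356 = 5808
Divide by 5808: (x + 9)²/121 - (y - 6)²/48 = 1
Hyperbola, center (-9, 6), transverse axis horizontal; a² = 121, b² = 48.
c² = a² + b² = 121 + 48 = 169, so c = 13.
Foci lie on the horizontal axis through the center: (h ± c, k).

(-22, 6) and (4, 6)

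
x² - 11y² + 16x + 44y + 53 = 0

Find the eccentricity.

Rearranging, (x² + 16x) -11(y² - 4y) = -53.
(x + 8)² -11(y - 2)² = -53 + 64 - 44 = -33
Divide by -33: (y - 2)²/3 - (x + 8)²/33 = 1
Hyperbola, center (-8, 2), transverse axis vertical; a² = 3, b² = 33.
c² = a² + b² = 36, so c = 6.
e = c/a = 6/√3 = 2√3.

e = 2√3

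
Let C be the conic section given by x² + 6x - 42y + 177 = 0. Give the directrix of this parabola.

y = -13/2

Only x is squared. Complete the square in x: (x + 3)² = 42(y - 4).
Vertex (-3, 4); 4p = 42 so p = 21/2. Opens up.
Directrix is the horizontal line y = k − p = 4 − (21/2) = -13/2.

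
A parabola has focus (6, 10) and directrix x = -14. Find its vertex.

The vertex is the midpoint between the focus and the directrix along the axis of symmetry.
Axis is horizontal (directrix is vertical). Vertex x-coordinate = (6 + (-14))/2 = -4; y-coordinate = 10.

(-4, 10)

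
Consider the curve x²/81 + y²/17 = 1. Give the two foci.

Center (0, 0). The larger denominator 81 sits under the x-term, so the major axis is horizontal; a² = 81, b² = 17.
c² = a² - b² = 81 - 17 = 64, so c = 8.
Foci lie on the horizontal axis through the center: (h ± c, k).

(-8, 0) and (8, 0)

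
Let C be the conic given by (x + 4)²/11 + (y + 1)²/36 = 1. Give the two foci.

(-4, -6) and (-4, 4)

Center (-4, -1). The larger denominator 36 sits under the y-term, so the major axis is vertical; a² = 36, b² = 11.
c² = a² - b² = 36 - 11 = 25, so c = 5.
Foci lie on the vertical axis through the center: (h, k ± c).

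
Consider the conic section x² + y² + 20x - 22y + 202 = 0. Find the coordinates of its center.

(x² + 20x) + (y² - 22y) = -202
Complete the square in x and y: (x + 10)² + (y - 11)² = -202 + 100 + 121 = 19
So (x + 10)² + (y - 11)² = 19.
Circle centered at (-10, 11) with r² = 19.

(-10, 11)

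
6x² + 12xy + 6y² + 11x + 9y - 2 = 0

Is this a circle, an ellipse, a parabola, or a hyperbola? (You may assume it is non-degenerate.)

A = 6, B = 12, C = 6.
Discriminant B² − 4AC = 12² − 4·6·6 = 0.
B² − 4AC = 0 ⇒ parabola.

parabola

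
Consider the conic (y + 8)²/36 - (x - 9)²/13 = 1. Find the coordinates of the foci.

Center (9, -8). The positive term is the y-term, so the transverse axis is vertical; a² = 36, b² = 13.
c² = a² + b² = 36 + 13 = 49, so c = 7.
Foci lie on the vertical axis through the center: (h, k ± c).

(9, -15) and (9, -1)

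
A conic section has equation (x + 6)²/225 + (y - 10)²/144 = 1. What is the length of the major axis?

Center (-6, 10). The larger denominator 225 sits under the x-term, so the major axis is horizontal; a² = 225, b² = 144.
a² = 225 so a = 15; the major axis has length 2a = 30.

30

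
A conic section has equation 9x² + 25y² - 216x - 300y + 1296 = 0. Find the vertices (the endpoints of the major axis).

(2, 6) and (22, 6)

Group: 9(x² - 24x) + 25(y² - 12y) = -1296
Complete the square: 9(x - 12)² + 25(y - 6)² = -1296 + 1296 + 900 = 900
Divide by 900: (x - 12)²/100 + (y - 6)²/36 = 1
Ellipse, center (12, 6), major axis horizontal; a² = 100, b² = 36.
a = 10. Vertices at (h ± a, k).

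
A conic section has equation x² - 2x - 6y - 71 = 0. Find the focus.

Only x is squared. Complete the square in x: (x - 1)² = 6(y + 12).
Vertex (1, -12); 4p = 6 so p = 3/2. Opens up.
Focus is p units from the vertex along the axis: (h, k + p).

(1, -21/2)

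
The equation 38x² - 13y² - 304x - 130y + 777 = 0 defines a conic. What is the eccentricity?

e = √1938/38

Group: 38(x² - 8x) -13(y² + 10y) = -777
Complete the square in x and y: 38(x - 4)² -13(y + 5)² = -777 + 608 - 325 = -494
Divide by -494: (y + 5)²/38 - (x - 4)²/13 = 1
Hyperbola, center (4, -5), transverse axis vertical; a² = 38, b² = 13.
c² = a² + b² = 51, so c = √51.
e = c/a = √51/√38 = √1938/38.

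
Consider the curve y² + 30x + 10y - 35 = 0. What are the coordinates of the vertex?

Only y is squared. Complete the square in y: (y + 5)² = -30(x - 2).
Vertex (2, -5); 4p = -30 so p = -15/2. Opens left.

(2, -5)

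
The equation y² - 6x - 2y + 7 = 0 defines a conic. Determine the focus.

Only y is squared. Complete the square in y: (y - 1)² = 6(x - 1).
Vertex (1, 1); 4p = 6 so p = 3/2. Opens right.
Focus is p units from the vertex along the axis: (h + p, k).

(5/2, 1)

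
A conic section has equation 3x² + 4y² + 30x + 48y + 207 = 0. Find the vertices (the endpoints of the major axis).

(-7, -6) and (-3, -6)

Collect terms: 3(x² + 10x) + 4(y² + 12y) = -207
3(x + 5)² + 4(y + 6)² = -207 + 75 + 144 = 12
Divide through by 12 to get (x + 5)²/4 + (y + 6)²/3 = 1.
Ellipse, center (-5, -6), major axis horizontal; a² = 4, b² = 3.
a = 2. Vertices at (h ± a, k).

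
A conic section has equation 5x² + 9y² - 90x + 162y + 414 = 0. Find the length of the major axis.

24

5(x² - 18x) + 9(y² + 18y) = -414
Completing the square gives 5(x - 9)² + 9(y + 9)² = -414 + 405 + 729 = 720.
Dividing both sides by 720: (x - 9)²/144 + (y + 9)²/80 = 1
Ellipse, center (9, -9), major axis horizontal; a² = 144, b² = 80.
a² = 144 so a = 12; the major axis has length 2a = 24.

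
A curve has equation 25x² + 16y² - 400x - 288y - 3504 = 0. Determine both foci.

(8, -3) and (8, 21)

Group: 25(x² - 16x) + 16(y² - 18y) = 3504
25(x - 8)² + 16(y - 9)² = 3504 + 1600 + 1296 = 6400
Dividing both sides by 6400: (x - 8)²/256 + (y - 9)²/400 = 1
Ellipse, center (8, 9), major axis vertical; a² = 400, b² = 256.
c² = a² - b² = 400 - 256 = 144, so c = 12.
Foci lie on the vertical axis through the center: (h, k ± c).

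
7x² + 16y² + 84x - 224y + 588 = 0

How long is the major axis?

Group the x- and y-terms: 7(x² + 12x) + 16(y² - 14y) = -588
Complete the square in x and y: 7(x + 6)² + 16(y - 7)² = -588 + 252 + 784 = 448
Dividing both sides by 448: (x + 6)²/64 + (y - 7)²/28 = 1
Ellipse, center (-6, 7), major axis horizontal; a² = 64, b² = 28.
a² = 64 so a = 8; the major axis has length 2a = 16.

16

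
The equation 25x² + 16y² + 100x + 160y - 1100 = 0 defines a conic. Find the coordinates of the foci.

(-2, -11) and (-2, 1)

Rearranging, 25(x² + 4x) + 16(y² + 10y) = 1100.
25(x + 2)² + 16(y + 5)² = 1100 + 100 + 400 = 1600
Divide through by 1600 to get (x + 2)²/64 + (y + 5)²/100 = 1.
Ellipse, center (-2, -5), major axis vertical; a² = 100, b² = 64.
c² = a² - b² = 100 - 64 = 36, so c = 6.
Foci lie on the vertical axis through the center: (h, k ± c).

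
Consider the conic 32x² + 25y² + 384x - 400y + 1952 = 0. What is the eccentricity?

e = √14/8

Group: 32(x² + 12x) + 25(y² - 16y) = -1952
Complete the square in x and y: 32(x + 6)² + 25(y - 8)² = -1952 + 1152 + 1600 = 800
Dividing both sides by 800: (x + 6)²/25 + (y - 8)²/32 = 1
Ellipse, center (-6, 8), major axis vertical; a² = 32, b² = 25.
c² = a² - b² = 7, so c = √7.
e = c/a = √7/4√2 = √14/8.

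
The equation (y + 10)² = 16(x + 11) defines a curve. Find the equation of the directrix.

Vertex (-11, -10); 4p = 16 so p = 4. Opens right.
Directrix is the vertical line x = h − p = -11 − (4) = -15.

x = -15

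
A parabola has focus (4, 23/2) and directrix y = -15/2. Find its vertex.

(4, 2)

The vertex is the midpoint between the focus and the directrix along the axis of symmetry.
Axis is vertical (directrix is horizontal). Vertex y-coordinate = (23/2 + (-15/2))/2 = 2; x-coordinate = 4.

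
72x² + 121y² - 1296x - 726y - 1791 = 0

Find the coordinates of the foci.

(2, 3) and (16, 3)

72(x² - 18x) + 121(y² - 6y) = 1791
72(x - 9)² + 121(y - 3)² = 1791 + 5832 + 1089 = 8712
Divide by 8712: (x - 9)²/121 + (y - 3)²/72 = 1
Ellipse, center (9, 3), major axis horizontal; a² = 121, b² = 72.
c² = a² - b² = 121 - 72 = 49, so c = 7.
Foci lie on the horizontal axis through the center: (h ± c, k).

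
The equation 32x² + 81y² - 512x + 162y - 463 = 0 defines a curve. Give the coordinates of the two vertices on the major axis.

Group: 32(x² - 16x) + 81(y² + 2y) = 463
Complete the square in x and y: 32(x - 8)² + 81(y + 1)² = 463 + 2048 + 81 = 2592
Divide through by 2592 to get (x - 8)²/81 + (y + 1)²/32 = 1.
Ellipse, center (8, -1), major axis horizontal; a² = 81, b² = 32.
a = 9. Vertices at (h ± a, k).

(-1, -1) and (17, -1)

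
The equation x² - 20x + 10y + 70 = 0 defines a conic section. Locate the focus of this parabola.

Only x is squared. Complete the square in x: (x - 10)² = -10(y - 3).
Vertex (10, 3); 4p = -10 so p = -5/2. Opens down.
Focus is p units from the vertex along the axis: (h, k + p).

(10, 1/2)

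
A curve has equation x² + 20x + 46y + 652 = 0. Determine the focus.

(-10, -47/2)

Only x is squared. Complete the square in x: (x + 10)² = -46(y + 12).
Vertex (-10, -12); 4p = -46 so p = -23/2. Opens down.
Focus is p units from the vertex along the axis: (h, k + p).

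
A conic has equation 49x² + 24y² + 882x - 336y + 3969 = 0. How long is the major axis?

Collect terms: 49(x² + 18x) + 24(y² - 14y) = -3969
Completing the square gives 49(x + 9)² + 24(y - 7)² = -3969 + 3969 + 1176 = 1176.
Divide through by 1176 to get (x + 9)²/24 + (y - 7)²/49 = 1.
Ellipse, center (-9, 7), major axis vertical; a² = 49, b² = 24.
a² = 49 so a = 7; the major axis has length 2a = 14.

14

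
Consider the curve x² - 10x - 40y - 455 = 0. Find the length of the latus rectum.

40

Only x is squared. Complete the square in x: (x - 5)² = 40(y + 12).
Vertex (5, -12); 4p = 40 so p = 10. Opens up.
Latus rectum length = |4p| = 40.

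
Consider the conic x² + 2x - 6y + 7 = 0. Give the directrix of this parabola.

y = -1/2

Only x is squared. Complete the square in x: (x + 1)² = 6(y - 1).
Vertex (-1, 1); 4p = 6 so p = 3/2. Opens up.
Directrix is the horizontal line y = k − p = 1 − (3/2) = -1/2.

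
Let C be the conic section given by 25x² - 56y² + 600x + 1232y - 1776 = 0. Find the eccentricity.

Rearranging, 25(x² + 24x) -56(y² - 22y) = 1776.
Completing the square gives 25(x + 12)² -56(y - 11)² = 1776 + 3600 - 6776 = -1400.
Divide by -1400: (y - 11)²/25 - (x + 12)²/56 = 1
Hyperbola, center (-12, 11), transverse axis vertical; a² = 25, b² = 56.
c² = a² + b² = 81, so c = 9.
e = c/a = 9/5.

e = 9/5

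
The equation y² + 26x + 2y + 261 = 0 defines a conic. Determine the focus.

Only y is squared. Complete the square in y: (y + 1)² = -26(x + 10).
Vertex (-10, -1); 4p = -26 so p = -13/2. Opens left.
Focus is p units from the vertex along the axis: (h + p, k).

(-33/2, -1)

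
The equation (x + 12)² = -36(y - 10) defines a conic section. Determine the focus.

Vertex (-12, 10); 4p = -36 so p = -9. Opens down.
Focus is p units from the vertex along the axis: (h, k + p).

(-12, 1)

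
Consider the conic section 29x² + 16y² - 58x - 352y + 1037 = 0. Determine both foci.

Collect terms: 29(x² - 2x) + 16(y² - 22y) = -1037
Completing the square gives 29(x - 1)² + 16(y - 11)² = -1037 + 29 + 1936 = 928.
Dividing both sides by 928: (x - 1)²/32 + (y - 11)²/58 = 1
Ellipse, center (1, 11), major axis vertical; a² = 58, b² = 32.
c² = a² - b² = 58 - 32 = 26, so c = √26.
Foci lie on the vertical axis through the center: (h, k ± c).

(1, 11 - √26) and (1, 11 + √26)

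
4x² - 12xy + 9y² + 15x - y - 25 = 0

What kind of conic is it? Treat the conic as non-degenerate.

A = 4, B = -12, C = 9.
Discriminant B² − 4AC = (-12)² − 4·4·9 = 0.
B² − 4AC = 0 ⇒ parabola.

parabola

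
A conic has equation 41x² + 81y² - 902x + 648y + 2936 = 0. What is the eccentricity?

Collect terms: 41(x² - 22x) + 81(y² + 8y) = -2936
Completing the square gives 41(x - 11)² + 81(y + 4)² = -2936 + 4961 + 1296 = 3321.
Divide by 3321: (x - 11)²/81 + (y + 4)²/41 = 1
Ellipse, center (11, -4), major axis horizontal; a² = 81, b² = 41.
c² = a² - b² = 40, so c = 2√10.
e = c/a = 2√10/9.

e = 2√10/9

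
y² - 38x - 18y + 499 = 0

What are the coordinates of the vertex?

Only y is squared. Complete the square in y: (y - 9)² = 38(x - 11).
Vertex (11, 9); 4p = 38 so p = 19/2. Opens right.

(11, 9)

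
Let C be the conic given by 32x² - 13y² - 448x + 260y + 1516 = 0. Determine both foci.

Group the x- and y-terms: 32(x² - 14x) -13(y² - 20y) = -1516
Complete the square: 32(x - 7)² -13(y - 10)² = -1516 + 1568 - 1300 = -1248
Divide by -1248: (y - 10)²/96 - (x - 7)²/39 = 1
Hyperbola, center (7, 10), transverse axis vertical; a² = 96, b² = 39.
c² = a² + b² = 96 + 39 = 135, so c = 3√15.
Foci lie on the vertical axis through the center: (h, k ± c).

(7, 10 - 3√15) and (7, 10 + 3√15)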